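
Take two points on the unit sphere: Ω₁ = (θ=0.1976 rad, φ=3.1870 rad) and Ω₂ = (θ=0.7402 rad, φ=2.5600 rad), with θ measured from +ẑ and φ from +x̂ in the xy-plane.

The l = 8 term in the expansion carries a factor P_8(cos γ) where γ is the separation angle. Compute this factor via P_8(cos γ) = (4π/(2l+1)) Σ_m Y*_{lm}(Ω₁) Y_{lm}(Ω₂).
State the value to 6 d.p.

-0.178068

Summing Y*_{l m}(θ₁,φ₁)·Y_{l m}(θ₂,φ₂) over m ∈ [−8, 8]; prefactor 4π/(2·8+1) = 0.739198:
  m=-8: (0.00000 + 0.00000j) × (-0.00132 - 0.02203j) = 0.00000 - 0.00000j  (running Σ = 0.00000 - 0.00000j)
  m=-7: (-0.00002 - 0.00001j) × (0.05780 + 0.07743j) = -0.00000 - 0.00000j  (running Σ = -0.00000 - 0.00000j)
  m=-6: (0.00028 + 0.00008j) × (-0.23901 - 0.08669j) = -0.00006 - 0.00004j  (running Σ = -0.00006 - 0.00004j)
  m=-5: (-0.00259 - 0.00060j) × (0.42194 - 0.10041j) = -0.00115 + 0.00001j  (running Σ = -0.00121 - 0.00004j)
  m=-4: (0.01784 + 0.00328j) × (-0.29482 + 0.31295j) = -0.00628 + 0.00462j  (running Σ = -0.00750 + 0.00458j)
  m=-3: (-0.09023 - 0.01237j) × (0.01425 - 0.08111j) = -0.00229 + 0.00714j  (running Σ = -0.00978 + 0.01172j)
  m=-2: (0.31734 + 0.02890j) × (-0.13611 - 0.31523j) = -0.03408 - 0.10397j  (running Σ = -0.04387 - 0.09225j)
  m=-1: (-0.67179 - 0.03053j) × (0.21698 + 0.14265j) = -0.14141 - 0.10246j  (running Σ = -0.18528 - 0.19470j)
  m=0: (0.47750 + 0.00000j) × (0.27155 + 0.00000j) = 0.12967 + 0.00000j  (running Σ = -0.05561 - 0.19470j)
  m=1: (0.67179 - 0.03053j) × (-0.21698 + 0.14265j) = -0.14141 + 0.10246j  (running Σ = -0.19702 - 0.09225j)
  m=2: (0.31734 - 0.02890j) × (-0.13611 + 0.31523j) = -0.03408 + 0.10397j  (running Σ = -0.23111 + 0.01172j)
  m=3: (0.09023 - 0.01237j) × (-0.01425 - 0.08111j) = -0.00229 - 0.00714j  (running Σ = -0.23340 + 0.00458j)
  m=4: (0.01784 - 0.00328j) × (-0.29482 - 0.31295j) = -0.00628 - 0.00462j  (running Σ = -0.23968 - 0.00004j)
  m=5: (0.00259 - 0.00060j) × (-0.42194 - 0.10041j) = -0.00115 - 0.00001j  (running Σ = -0.24083 - 0.00004j)
  m=6: (0.00028 - 0.00008j) × (-0.23901 + 0.08669j) = -0.00006 + 0.00004j  (running Σ = -0.24089 - 0.00000j)
  m=7: (0.00002 - 0.00001j) × (-0.05780 + 0.07743j) = -0.00000 + 0.00000j  (running Σ = -0.24089 - 0.00000j)
  m=8: (0.00000 - 0.00000j) × (-0.00132 + 0.02203j) = 0.00000 + 0.00000j  (running Σ = -0.24089 - 0.00000j)
Σ over m = -0.24089 - 0.00000j; ×(4π/17) → -0.17807 - 0.00000j. Real part: -0.178068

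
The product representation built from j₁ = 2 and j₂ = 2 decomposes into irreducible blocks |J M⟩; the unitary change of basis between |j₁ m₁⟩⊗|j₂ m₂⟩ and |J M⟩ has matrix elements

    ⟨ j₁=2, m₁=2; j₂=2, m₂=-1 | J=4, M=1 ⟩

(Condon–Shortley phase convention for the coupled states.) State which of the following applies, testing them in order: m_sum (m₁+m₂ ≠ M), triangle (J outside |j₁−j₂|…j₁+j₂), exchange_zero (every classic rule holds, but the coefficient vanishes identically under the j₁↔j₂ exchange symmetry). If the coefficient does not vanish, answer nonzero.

nonzero

m-sum: m₁+m₂ = 2+(-1) = 1, M = 1  ✓
triangle: |j₁−j₂| = 0 ≤ J = 4 ≤ j₁+j₂ = 4  ✓
exchange: j₁≠j₂ or m₁≠m₂ — the exchange symmetry imposes no constraint here
value check: CG = +√(1/14) = +0.267261 ≠ 0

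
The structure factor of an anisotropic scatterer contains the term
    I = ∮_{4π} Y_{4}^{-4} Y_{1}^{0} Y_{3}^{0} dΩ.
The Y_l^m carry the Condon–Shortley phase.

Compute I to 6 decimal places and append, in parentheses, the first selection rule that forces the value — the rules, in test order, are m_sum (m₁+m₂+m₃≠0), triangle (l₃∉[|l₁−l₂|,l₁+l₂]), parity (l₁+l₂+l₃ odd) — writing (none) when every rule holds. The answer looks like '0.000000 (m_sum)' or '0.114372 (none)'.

0.000000 (m_sum)

-4 + 0 + 0 = -4 ≠ 0: azimuthal integral kills it; I = 0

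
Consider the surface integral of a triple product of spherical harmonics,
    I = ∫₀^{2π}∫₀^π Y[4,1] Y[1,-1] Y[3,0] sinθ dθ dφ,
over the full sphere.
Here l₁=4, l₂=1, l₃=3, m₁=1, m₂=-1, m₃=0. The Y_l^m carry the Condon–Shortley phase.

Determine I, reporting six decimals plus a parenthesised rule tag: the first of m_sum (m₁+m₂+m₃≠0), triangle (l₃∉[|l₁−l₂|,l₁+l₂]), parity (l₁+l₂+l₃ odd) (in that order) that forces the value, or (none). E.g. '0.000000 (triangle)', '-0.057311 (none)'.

-0.194664 (none)

Checks pass: Σm=0; 8 even; l₃=3∈[3,5].
(2·4+1)(2·1+1)(2·3+1) = 189
Δ: 2! 6! 0! / 9! → 1/252
sum: t=1:−1/36 = -1/36
3j²(4 1 3; 0 0 0) = Δ·Π!·Σ² = 4/63  (sign +1)
sum: t=0:+1/72 = 1/72
3j²(4 1 3; 1 -1 0) = Δ·Π!·Σ² = 5/126  (sign -1)
combine: 4πI² = 189·4/63·5/126 = 10/21
take √, sign -1: I = -0.19466390
No selection rule forces the value: the integral is nonzero (none).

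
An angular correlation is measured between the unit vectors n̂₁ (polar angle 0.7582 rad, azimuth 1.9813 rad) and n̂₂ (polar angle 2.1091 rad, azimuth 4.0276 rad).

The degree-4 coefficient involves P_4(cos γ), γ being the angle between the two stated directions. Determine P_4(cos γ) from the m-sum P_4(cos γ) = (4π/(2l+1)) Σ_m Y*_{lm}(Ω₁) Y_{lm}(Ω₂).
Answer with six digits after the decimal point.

-0.427486

Summing Y*_{l m}(θ₁,φ₁)·Y_{l m}(θ₂,φ₂) over m ∈ [−4, 4]; prefactor 4π/(2·4+1) = 1.396263:
  m=-4: Y*=(-0.007040, 0.098679)  Y=(-0.221262, 0.094184)  product (-0.007736, -0.022497)
  m=-3: Y*=(0.278623, -0.098335)  Y=(-0.359575, -0.188833)  product (-0.118755, -0.017254)
  m=-2: Y*=(-0.289984, -0.311408)  Y=(-0.041394, -0.202935)  product (-0.051192, 0.071738)
  m=-1: Y*=(-0.065066, 0.149497)  Y=(-0.152804, 0.187120)  product (-0.018032, -0.035019)
  m=+0: Y*=(-0.326688, -0.000000)  Y=(-0.260999, 0.000000)  product (0.085265, 0.000000)
  m=+1: Y*=(0.065066, 0.149497)  Y=(0.152804, 0.187120)  product (-0.018032, 0.035019)
  m=+2: Y*=(-0.289984, 0.311408)  Y=(-0.041394, 0.202935)  product (-0.051192, -0.071738)
  m=+3: Y*=(-0.278623, -0.098335)  Y=(0.359575, -0.188833)  product (-0.118755, 0.017254)
  m=+4: Y*=(-0.007040, -0.098679)  Y=(-0.221262, -0.094184)  product (-0.007736, 0.022497)
Total Σ_m = (-0.306164, -0.000000). Multiply by 1.396263: (-0.427486, -0.000000). P_4(cos γ) = -0.427486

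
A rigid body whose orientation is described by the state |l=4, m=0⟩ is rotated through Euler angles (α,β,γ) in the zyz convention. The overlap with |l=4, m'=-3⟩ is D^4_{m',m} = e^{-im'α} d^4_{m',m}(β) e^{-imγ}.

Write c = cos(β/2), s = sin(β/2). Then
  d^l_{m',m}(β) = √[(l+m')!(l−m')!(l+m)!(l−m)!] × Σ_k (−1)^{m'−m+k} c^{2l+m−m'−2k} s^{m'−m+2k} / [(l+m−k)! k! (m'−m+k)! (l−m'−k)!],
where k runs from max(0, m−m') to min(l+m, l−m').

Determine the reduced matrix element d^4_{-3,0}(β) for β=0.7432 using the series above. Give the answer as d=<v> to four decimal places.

d=0.3374

d^4_{-3,0}(β=0.7432) via the finite sum:
With c≡cos(β/2)=0.931748 and s≡sin(β/2)=0.363107, N=[1·5040·24·24]^{1/2}=1703.830978
k: max(0,(0)−(-3))=3 … min(4+(0),4−(-3))=4
  k=3: (−1)^0·1703.8310/(144)·0.9317^5·0.3631^3 = +0.397794
  k=4: (−1)^1·1703.8310/(144)·0.9317^3·0.3631^5 = -0.060413
d^4_{-3,0}(0.7432) = +0.397794 -0.060413 = +0.337381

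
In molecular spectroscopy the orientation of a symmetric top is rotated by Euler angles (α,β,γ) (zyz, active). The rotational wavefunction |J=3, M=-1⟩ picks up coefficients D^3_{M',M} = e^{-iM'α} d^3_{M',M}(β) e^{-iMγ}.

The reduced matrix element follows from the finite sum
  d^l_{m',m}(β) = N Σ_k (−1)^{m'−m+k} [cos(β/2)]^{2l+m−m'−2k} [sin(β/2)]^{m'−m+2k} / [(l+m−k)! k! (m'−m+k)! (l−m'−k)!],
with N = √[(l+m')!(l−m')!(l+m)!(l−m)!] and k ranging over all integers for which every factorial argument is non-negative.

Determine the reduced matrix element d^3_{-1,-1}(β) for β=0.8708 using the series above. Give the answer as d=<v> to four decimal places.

d=-0.2501

d^3_{-1,-1}(β=0.8708) via the finite sum:
With c≡cos(β/2)=0.906701 and s≡sin(β/2)=0.421773, N=[2·24·2·24]^{1/2}=48.000000
k∈{0,1,2} keeps every argument non-negative
  k=0: (−1)^0·48.0000/(48)·0.9067^6·0.4218^0 = +0.555630
  k=1: (−1)^1·48.0000/(6)·0.9067^4·0.4218^2 = -0.961845
  k=2: (−1)^2·48.0000/(8)·0.9067^2·0.4218^4 = +0.156097
d^3_{-1,-1}(0.8708) = +0.555630 -0.961845 +0.156097 = -0.250117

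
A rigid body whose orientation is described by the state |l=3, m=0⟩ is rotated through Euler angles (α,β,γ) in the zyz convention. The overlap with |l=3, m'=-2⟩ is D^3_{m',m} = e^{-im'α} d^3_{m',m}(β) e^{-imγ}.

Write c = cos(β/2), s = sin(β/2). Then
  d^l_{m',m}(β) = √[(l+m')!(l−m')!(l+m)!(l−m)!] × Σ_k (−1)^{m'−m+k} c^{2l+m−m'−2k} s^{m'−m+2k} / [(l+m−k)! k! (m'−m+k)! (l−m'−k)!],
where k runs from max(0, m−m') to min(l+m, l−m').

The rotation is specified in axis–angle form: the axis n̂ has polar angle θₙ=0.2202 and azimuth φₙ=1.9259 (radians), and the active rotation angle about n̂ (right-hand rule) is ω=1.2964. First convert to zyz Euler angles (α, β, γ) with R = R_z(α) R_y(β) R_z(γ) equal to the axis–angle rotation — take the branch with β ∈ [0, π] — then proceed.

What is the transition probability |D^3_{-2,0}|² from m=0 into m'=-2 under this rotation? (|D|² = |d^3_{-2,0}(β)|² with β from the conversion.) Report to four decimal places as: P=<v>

P=0.0082

Axis–angle → zyz. n̂ = (sinθₙcosφₙ, sinθₙsinφₙ, cosθₙ) = (-0.075944, +0.204797, +0.975854), ω = 1.2964.
R = I cosω + sinω [n̂]ₓ + (1−cosω) n̂n̂ᵀ gives
  R = [+0.275171, -0.950685, +0.143107; +0.928007, +0.301543, +0.218802; -0.251164, +0.072597, +0.965218]
β = atan2(√(R₁₃²+R₂₃²), R₃₃) = 0.264520; α = atan2(R₂₃, R₁₃) mod 2π = 0.991580; γ = atan2(R₃₂, −R₃₁) mod 2π = 0.281372
Split into d^3_{-2,0}(β=0.2645) × two z-phases.
c=cos(0.264520/2)=0.991266, s=sin(0.264520/2)=0.131875; N=√[1·120·6·6]=65.726707
The bounds max(0,m−m')=2 and min(l+m,l−m')=3 give 2 terms
  k=2: (−1)^0·65.7267/(12)·0.9913^4·0.1319^2 = +0.091970
  k=3: (−1)^1·65.7267/(12)·0.9913^2·0.1319^4 = -0.001628
d^3_{-2,0}(0.2645) = +0.091970 -0.001628 = +0.090342
|D^3_{-2,0}|² = |d^3_{-2,0}(β)|² = (+0.090342)² = 0.008162 (the z-rotation phases have unit modulus)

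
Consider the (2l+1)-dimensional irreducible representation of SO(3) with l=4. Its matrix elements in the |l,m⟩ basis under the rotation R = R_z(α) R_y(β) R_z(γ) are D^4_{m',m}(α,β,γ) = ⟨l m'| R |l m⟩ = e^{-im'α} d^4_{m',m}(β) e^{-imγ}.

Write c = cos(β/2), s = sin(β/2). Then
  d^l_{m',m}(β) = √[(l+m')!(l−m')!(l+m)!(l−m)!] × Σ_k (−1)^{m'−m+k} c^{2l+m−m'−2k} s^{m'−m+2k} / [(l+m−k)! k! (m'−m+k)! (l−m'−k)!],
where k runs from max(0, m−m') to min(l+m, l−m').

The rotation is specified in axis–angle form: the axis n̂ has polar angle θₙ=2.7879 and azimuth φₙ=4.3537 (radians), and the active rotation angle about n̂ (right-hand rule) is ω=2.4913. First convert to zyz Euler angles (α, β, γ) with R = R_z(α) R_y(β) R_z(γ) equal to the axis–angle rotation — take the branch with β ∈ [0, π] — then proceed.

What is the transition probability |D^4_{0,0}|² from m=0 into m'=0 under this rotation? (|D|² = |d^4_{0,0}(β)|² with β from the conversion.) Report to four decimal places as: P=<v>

P=0.0760

Axis–angle → zyz. n̂ = (sinθₙcosφₙ, sinθₙsinφₙ, cosθₙ) = (-0.121590, -0.324321, -0.938100), ω = 2.4913.
R = I cosω + sinω [n̂]ₓ + (1−cosω) n̂n̂ᵀ gives
  R = [-0.769356, +0.638764, +0.008498; -0.497124, -0.607006, +0.620009; +0.401198, +0.472783, +0.784548]
β = atan2(√(R₁₃²+R₂₃²), R₃₃) = 0.668829; α = atan2(R₂₃, R₁₃) mod 2π = 1.557092; γ = atan2(R₃₂, −R₃₁) mod 2π = 2.274470
First d^4_{0,0}(β=0.6688), then the phase factors e^{-i(0)α} and e^{-i(0)γ}:
Half-angle: c=0.944603, s=0.328216. N=√(24·24·24·24)=576.000000
Admissible k: 0..4 (factorial args all ≥0)
  k=0: (−1)^0·576.0000/(576)·0.9446^8·0.3282^0 = +0.633860
  k=1: (−1)^1·576.0000/(36)·0.9446^6·0.3282^2 = -1.224432
  k=2: (−1)^2·576.0000/(16)·0.9446^4·0.3282^4 = +0.332613
  k=3: (−1)^3·576.0000/(36)·0.9446^2·0.3282^6 = -0.017848
  k=4: (−1)^4·576.0000/(576)·0.9446^0·0.3282^8 = +0.000135
d^4_{0,0}(0.6688) = +0.633860 -1.224432 +0.332613 -0.017848 +0.000135 = -0.275673
|D^4_{0,0}|² = |d^4_{0,0}(β)|² = (-0.275673)² = 0.075995 (the z-rotation phases have unit modulus)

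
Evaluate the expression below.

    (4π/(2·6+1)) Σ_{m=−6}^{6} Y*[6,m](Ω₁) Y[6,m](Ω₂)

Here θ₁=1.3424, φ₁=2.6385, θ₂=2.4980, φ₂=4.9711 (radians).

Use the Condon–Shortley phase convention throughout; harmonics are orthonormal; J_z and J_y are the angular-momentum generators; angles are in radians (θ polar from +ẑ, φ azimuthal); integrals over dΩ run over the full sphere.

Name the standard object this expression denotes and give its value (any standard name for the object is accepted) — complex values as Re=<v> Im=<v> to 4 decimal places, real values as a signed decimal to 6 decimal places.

Legendre polynomial (addition theorem), +0.207221

This sum is the spherical-harmonic addition theorem: it equals the Legendre polynomial P_l(cos γ) of the angle γ between the two directions.
Term-by-term m-sum for l=6 (normalisation 4π/13 = 0.966644):
  m=-6: Y*=-0.40941 - 0.05063j  Y=-0.00042 + 0.02255j  product 0.00131 - 0.00921j
  m=-5: Y*=0.26917 + 0.19467j  Y=-0.10018 - 0.02851j  product -0.02142 - 0.02718j
  m=-4: Y*=0.05985 + 0.12661j  Y=0.14267 - 0.24020j  product 0.03895 + 0.00369j
  m=-3: Y*=0.02041 - 0.33139j  Y=0.31858 + 0.32454j  product 0.11405 - 0.09895j
  m=-2: Y*=0.02711 - 0.04280j  Y=-0.30524 + 0.17372j  product -0.00084 + 0.01777j
  m=-1: Y*=-0.28248 + 0.15545j  Y=0.03462 + 0.13082j  product -0.03012 - 0.03157j
  m=+0: Y*=-0.02632 + 0.00000j  Y=-0.39842 + 0.00000j  product 0.01048 + 0.00000j
  m=+1: Y*=0.28248 + 0.15545j  Y=-0.03462 + 0.13082j  product -0.03012 + 0.03157j
  m=+2: Y*=0.02711 + 0.04280j  Y=-0.30524 - 0.17372j  product -0.00084 - 0.01777j
  m=+3: Y*=-0.02041 - 0.33139j  Y=-0.31858 + 0.32454j  product 0.11405 + 0.09895j
  m=+4: Y*=0.05985 - 0.12661j  Y=0.14267 + 0.24020j  product 0.03895 - 0.00369j
  m=+5: Y*=-0.26917 + 0.19467j  Y=0.10018 - 0.02851j  product -0.02142 + 0.02718j
  m=+6: Y*=-0.40941 + 0.05063j  Y=-0.00042 - 0.02255j  product 0.00131 + 0.00921j
Σ over m = 0.21437 + 0.00000j; ×(4π/13) → 0.20722 + 0.00000j. Real part: 0.207221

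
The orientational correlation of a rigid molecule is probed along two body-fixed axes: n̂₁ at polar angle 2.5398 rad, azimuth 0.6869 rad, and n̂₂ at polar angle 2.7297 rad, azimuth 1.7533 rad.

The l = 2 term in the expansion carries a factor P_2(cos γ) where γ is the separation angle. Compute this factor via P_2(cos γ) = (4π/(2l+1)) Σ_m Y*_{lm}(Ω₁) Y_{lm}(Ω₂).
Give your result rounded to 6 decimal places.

0.622108

Summing Y*_{l m}(θ₁,φ₁)·Y_{l m}(θ₂,φ₂) over m ∈ [−2, 2]; prefactor 4π/(2·2+1) = 2.513274:
  m=-2: Y*=+0.024230+0.121404i  Y=-0.057832+0.022099i  product -0.004084-0.006486i
  m=-1: Y*=-0.278761-0.228623i  Y=+0.051438+0.278711i  product +0.049381-0.089454i
  m=+0: Y*=+0.327541-0.000000i  Y=+0.479134+0.000000i  product +0.156936+0.000000i
  m=+1: Y*=+0.278761-0.228623i  Y=-0.051438+0.278711i  product +0.049381+0.089454i
  m=+2: Y*=+0.024230-0.121404i  Y=-0.057832-0.022099i  product -0.004084+0.006486i
Σ over m = +0.247529+0.000000i; ×(4π/5) → +0.622108+0.000000i. Real part: 0.622108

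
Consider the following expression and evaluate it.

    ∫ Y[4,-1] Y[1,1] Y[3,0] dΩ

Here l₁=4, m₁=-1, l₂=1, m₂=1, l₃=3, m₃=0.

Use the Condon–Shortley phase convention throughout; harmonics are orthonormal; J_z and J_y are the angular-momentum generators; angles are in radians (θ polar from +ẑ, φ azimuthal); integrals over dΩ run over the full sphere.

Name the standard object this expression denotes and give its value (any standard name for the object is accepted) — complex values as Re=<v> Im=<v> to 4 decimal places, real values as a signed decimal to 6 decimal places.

Gaunt coefficient, -0.194664

This is a Gaunt coefficient — the integral of a triple product of spherical harmonics over the sphere.
m-sum 0 ✓  L=8 even ✓  3≤3≤5 ✓
Π(2lᵢ+1) = 9×3×7 = 189
triangle coeff Δ(4,1,3) = 1/252
Σ_t [1,1]: t=1:−1/36 = -1/36
(3j)²=4/63 [(4 1 3; 0 0 0)], sign=+1
Σ_t [2,2]: t=2:+1/72 = 1/72
(3j)²=5/126 [(4 1 3; -1 1 0)], sign=-1
⇒ 4πI² = 10/21
I = (-1)√(10/21/(4π)) = -0.19466390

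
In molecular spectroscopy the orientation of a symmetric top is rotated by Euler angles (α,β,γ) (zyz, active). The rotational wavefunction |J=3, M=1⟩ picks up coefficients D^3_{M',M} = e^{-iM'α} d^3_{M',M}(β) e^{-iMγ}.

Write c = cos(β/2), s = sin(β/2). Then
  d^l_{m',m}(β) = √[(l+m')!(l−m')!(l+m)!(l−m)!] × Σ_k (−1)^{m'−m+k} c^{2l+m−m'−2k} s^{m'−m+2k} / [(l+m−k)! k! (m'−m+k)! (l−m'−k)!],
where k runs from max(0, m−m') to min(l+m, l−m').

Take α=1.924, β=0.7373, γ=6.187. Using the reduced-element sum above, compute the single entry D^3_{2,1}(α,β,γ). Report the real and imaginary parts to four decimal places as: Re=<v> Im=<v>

D^3_{2,1}(1.9240,0.7373,6.1870) = e^{-i·2·1.9240}·d^3_{2,1}(0.7373)·e^{-i·1·6.1870}. Compute d first:
With c≡cos(β/2)=0.932815 and s≡sin(β/2)=0.360356, N=[120·1·24·2]^{1/2}=75.894664
k: max(0,(1)−(2))=0 … min(3+(1),3−(2))=1
  k=0: (−1)^1·75.8947/(24)·0.9328^5·0.3604^1 = -0.804839
  k=1: (−1)^2·75.8947/(12)·0.9328^3·0.3604^3 = +0.240222
d^3_{2,1}(0.7373) = -0.804839 +0.240222 = -0.564617
D = (-0.760699+0.649105i)·(-0.564617)·(+0.995378+0.096037i) = +0.462715-0.323554i

Re=0.4627 Im=-0.3236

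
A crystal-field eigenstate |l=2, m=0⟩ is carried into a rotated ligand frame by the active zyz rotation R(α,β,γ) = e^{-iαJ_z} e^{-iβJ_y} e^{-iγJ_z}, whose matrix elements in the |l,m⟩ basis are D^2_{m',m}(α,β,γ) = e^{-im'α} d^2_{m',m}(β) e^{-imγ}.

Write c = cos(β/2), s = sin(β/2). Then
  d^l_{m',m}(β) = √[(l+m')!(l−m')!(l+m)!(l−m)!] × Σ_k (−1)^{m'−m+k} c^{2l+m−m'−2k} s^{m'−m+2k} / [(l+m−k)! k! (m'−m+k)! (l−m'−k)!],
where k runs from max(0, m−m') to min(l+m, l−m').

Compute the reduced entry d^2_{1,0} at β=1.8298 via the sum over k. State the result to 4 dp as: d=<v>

d=0.3032

d^2_{1,0}(β=1.8298) via the finite sum:
Half-angle: c=0.609870, s=0.792502. N=√(6·1·2·2)=4.898979
Admissible k: 0..1 (factorial args all ≥0)
  k=0: (−1)^1·4.8990/(2)·0.6099^3·0.7925^1 = -0.440339
  k=1: (−1)^2·4.8990/(2)·0.6099^1·0.7925^3 = +0.743555
d^2_{1,0}(1.8298) = -0.440339 +0.743555 = +0.303216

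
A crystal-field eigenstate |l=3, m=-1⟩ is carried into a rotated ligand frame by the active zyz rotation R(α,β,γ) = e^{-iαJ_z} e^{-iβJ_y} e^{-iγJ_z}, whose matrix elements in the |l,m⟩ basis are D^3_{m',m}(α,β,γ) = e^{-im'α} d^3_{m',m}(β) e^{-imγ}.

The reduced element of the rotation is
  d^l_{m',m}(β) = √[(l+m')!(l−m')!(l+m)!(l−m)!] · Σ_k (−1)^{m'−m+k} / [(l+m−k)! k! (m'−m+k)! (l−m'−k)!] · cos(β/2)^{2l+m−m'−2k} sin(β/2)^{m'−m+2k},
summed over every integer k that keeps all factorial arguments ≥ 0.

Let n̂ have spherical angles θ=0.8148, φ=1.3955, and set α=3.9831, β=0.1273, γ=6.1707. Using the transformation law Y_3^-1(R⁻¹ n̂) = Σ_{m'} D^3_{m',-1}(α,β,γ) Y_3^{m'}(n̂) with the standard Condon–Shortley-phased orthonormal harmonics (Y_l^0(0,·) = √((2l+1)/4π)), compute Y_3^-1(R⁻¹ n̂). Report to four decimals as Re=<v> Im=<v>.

Re=-0.1714 Im=0.1204

Need the full column D^3_{m',-1} for m'=−3..3 at α=3.9831, β=0.1273, γ=6.1707.
cos(β/2)=0.997975, sin(β/2)=0.063607
d^3_{-3,-1}: single k=2 term ⇒ +0.015543;  D = +0.011587-0.010360i
d^3_{-2,-1}: k∈[1..2] ⇒ +0.199115 -0.001618 = +0.197497;  D = +0.000053+0.197497i
d^3_{-1,-1}: k∈[0..2] ⇒ +0.987911 -0.032105 +0.000098 = +0.955904;  D = -0.712938-0.636766i
d^3_{0,-1}: k∈[0..2] ⇒ -0.218119 +0.002658 -0.000004 = -0.215465;  D = -0.214103+0.024186i
d^3_{1,-1}: k∈[0..2] ⇒ +0.024079 -0.000130 +0.000000 = +0.023949;  D = -0.013853+0.019536i
d^3_{2,-1}: k∈[0..1] ⇒ -0.001618 +0.000003 = -0.001614;  D = +0.000360+0.001574i
d^3_{3,-1}: single k=0 term ⇒ +0.000063;  D = +0.000055+0.000031i
Y_3^{m'}(θ=0.8148,φ=1.3955) and Σ D·Y over m':
  (+0.0116-0.0104i)·(-0.0807+0.1390i)  (+0.0001+0.1975i)·(-0.3486-0.1275i)  (-0.7129-0.6368i)·(+0.0555-0.3133i)  (-0.2141+0.0242i)·(-0.1656+0.0000i)  (-0.0139+0.0195i)·(-0.0555-0.3133i)  (+0.0004+0.0016i)·(-0.3486+0.1275i)  (+0.0001+0.0000i)·(+0.0807+0.1390i)
Y_3^-1(R⁻¹ n̂) = -0.171367+0.120378i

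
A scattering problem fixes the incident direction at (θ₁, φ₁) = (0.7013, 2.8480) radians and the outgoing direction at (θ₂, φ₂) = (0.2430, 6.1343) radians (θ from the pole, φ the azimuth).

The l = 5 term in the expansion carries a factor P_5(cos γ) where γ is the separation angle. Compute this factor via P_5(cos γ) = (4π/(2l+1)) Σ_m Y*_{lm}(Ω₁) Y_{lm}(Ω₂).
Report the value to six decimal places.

-0.122660

Term-by-term m-sum for l=5 (normalisation 4π/11 = 1.142397):
  m=-5: (-0.005327, 0.051624) × (0.000275, 0.000254) = (-0.000015, 0.000013)  (running Σ = (-0.000015, 0.000013))
  m=-4: (0.075036, -0.179261) × (0.003953, 0.002679) = (0.000777, -0.000508)  (running Σ = (0.000762, -0.000495))
  m=-3: (-0.251578, 0.304808) × (0.032507, 0.015569) = (-0.012923, 0.005992)  (running Σ = (-0.012161, 0.005497))
  m=-2: (0.337053, -0.224304) × (0.166279, 0.051030) = (0.067491, -0.020097)  (running Σ = (0.055330, -0.014600))
  m=-1: (0.003354, -0.001014) × (0.491516, 0.073725) = (0.001723, -0.000251)  (running Σ = (0.057053, -0.014852))
  m=0: (-0.392654, -0.000000) × (0.564053, 0.000000) = (-0.221478, -0.000000)  (running Σ = (-0.164424, -0.014852))
  m=1: (-0.003354, -0.001014) × (-0.491516, 0.073725) = (0.001723, 0.000251)  (running Σ = (-0.162701, -0.014600))
  m=2: (0.337053, 0.224304) × (0.166279, -0.051030) = (0.067491, 0.020097)  (running Σ = (-0.095210, 0.005497))
  m=3: (0.251578, 0.304808) × (-0.032507, 0.015569) = (-0.012923, -0.005992)  (running Σ = (-0.108133, -0.000495))
  m=4: (0.075036, 0.179261) × (0.003953, -0.002679) = (0.000777, 0.000508)  (running Σ = (-0.107356, 0.000013))
  m=5: (0.005327, 0.051624) × (-0.000275, 0.000254) = (-0.000015, -0.000013)  (running Σ = (-0.107371, 0.000000))
Σ over m = (-0.107371, 0.000000); ×(4π/11) → (-0.122660, 0.000000). Real part: -0.122660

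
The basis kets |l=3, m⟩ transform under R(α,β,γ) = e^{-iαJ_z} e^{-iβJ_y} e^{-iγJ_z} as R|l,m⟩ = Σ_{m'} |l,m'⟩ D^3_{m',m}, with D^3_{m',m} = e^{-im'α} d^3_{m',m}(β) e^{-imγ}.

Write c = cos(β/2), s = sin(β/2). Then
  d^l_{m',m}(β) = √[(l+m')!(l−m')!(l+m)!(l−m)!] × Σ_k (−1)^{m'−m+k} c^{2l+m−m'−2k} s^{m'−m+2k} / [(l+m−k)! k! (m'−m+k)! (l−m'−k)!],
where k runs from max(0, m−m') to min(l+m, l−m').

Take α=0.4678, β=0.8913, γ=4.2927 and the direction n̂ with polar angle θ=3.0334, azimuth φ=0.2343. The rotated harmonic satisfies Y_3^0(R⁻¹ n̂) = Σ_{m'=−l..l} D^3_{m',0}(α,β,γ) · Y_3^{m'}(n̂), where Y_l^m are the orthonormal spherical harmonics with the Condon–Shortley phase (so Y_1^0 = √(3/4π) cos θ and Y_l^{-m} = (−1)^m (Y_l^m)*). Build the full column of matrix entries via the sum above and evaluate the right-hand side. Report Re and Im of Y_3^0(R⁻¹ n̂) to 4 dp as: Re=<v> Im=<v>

Re=0.3092 Im=0.0000

Need the full column D^3_{m',0} for m'=−3..3 at α=0.4678, β=0.8913, γ=4.2927.
cos(β/2)=0.902331, sin(β/2)=0.431044
d^3_{-3,0}: single k=3 term ⇒ +0.263135;  D = +0.043842+0.259457i
d^3_{-2,0}: k∈[2..3] ⇒ +0.674633 -0.153950 = +0.520683;  D = +0.308940+0.419126i
d^3_{-1,0}: k∈[1..3] ⇒ +0.893185 -0.611470 +0.046512 = +0.328227;  D = +0.292963+0.148005i
d^3_{0,0}: k∈[0..3] ⇒ +0.539752 -1.108535 +0.252966 -0.006414 = -0.322231;  D = -0.322231+0.000000i
d^3_{1,0}: k∈[0..2] ⇒ -0.893185 +0.611470 -0.046512 = -0.328227;  D = -0.292963+0.148005i
d^3_{2,0}: k∈[0..1] ⇒ +0.674633 -0.153950 = +0.520683;  D = +0.308940-0.419126i
d^3_{3,0}: single k=0 term ⇒ -0.263135;  D = -0.043842+0.259457i
Y_3^{m'}(θ=3.0334,φ=0.2343) and Σ D·Y over m':
  (+0.0438+0.2595i)·(+0.0004-0.0003i)  (+0.3089+0.4191i)·(-0.0106+0.0054i)  (+0.2930+0.1480i)·(+0.1338-0.0319i)  (-0.3222+0.0000i)·(-0.7204+0.0000i)  (-0.2930+0.1480i)·(-0.1338-0.0319i)  (+0.3089-0.4191i)·(-0.0106-0.0054i)  (-0.0438+0.2595i)·(-0.0004-0.0003i)
Y_3^0(R⁻¹ n̂) = +0.309166+0.000000i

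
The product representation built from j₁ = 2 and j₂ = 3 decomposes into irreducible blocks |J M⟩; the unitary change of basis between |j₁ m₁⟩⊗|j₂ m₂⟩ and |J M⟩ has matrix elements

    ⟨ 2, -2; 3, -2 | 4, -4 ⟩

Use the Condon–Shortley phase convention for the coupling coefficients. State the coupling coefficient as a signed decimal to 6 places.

triangle: 1!×3!×5!/10! = 720/3628800
(j±m)!: 0!×4!×1!×5!×0!×8! = 116121600
prefactor² = (2J+1)×Δ×N² = 207360
  k=1: −1/(1!×0!×3!×0!×0!×5!) = -1/720
Σ = -1/720  ⇒  CG² = 207360×(-1/720)² = 2/5
CG = −√(2/5) = -0.632456

−√(2/5) ≈ -0.632456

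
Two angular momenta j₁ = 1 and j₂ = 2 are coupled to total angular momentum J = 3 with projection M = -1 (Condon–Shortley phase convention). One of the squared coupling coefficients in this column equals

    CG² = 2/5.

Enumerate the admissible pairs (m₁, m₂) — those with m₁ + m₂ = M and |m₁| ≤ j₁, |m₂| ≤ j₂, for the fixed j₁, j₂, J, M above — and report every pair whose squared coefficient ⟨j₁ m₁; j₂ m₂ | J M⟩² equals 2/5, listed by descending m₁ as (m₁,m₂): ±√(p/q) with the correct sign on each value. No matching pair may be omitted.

Admissible pairs with m₁+m₂ = M = -1: (-1,0), (0,-1), (1,-2)
  (m₁,m₂)=(1,-2): CG² = 1/15, CG = +√(1/15)
  (m₁,m₂)=(0,-1): CG² = 8/15, CG = +√(8/15)
  (m₁,m₂)=(-1,0): CG² = 2/5, CG = +√(2/5)   ← matches the target
Pairs with CG² = 2/5: (-1,0): +√(2/5)

(-1,0): +√(2/5)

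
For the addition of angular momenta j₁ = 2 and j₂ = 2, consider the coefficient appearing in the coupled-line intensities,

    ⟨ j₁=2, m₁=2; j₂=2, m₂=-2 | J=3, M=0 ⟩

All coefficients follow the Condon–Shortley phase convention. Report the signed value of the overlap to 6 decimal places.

+√(1/10) ≈ +0.316228

√[7·1!3!3!/8! · 4!0!0!4!3!3!] = √(648/5)
  +(−1)^0/∏(0,1,0,0,3,3)! = 1/36  (running 1/36)
⟨..|..⟩ = √(648/5)·(1/36) = +0.316228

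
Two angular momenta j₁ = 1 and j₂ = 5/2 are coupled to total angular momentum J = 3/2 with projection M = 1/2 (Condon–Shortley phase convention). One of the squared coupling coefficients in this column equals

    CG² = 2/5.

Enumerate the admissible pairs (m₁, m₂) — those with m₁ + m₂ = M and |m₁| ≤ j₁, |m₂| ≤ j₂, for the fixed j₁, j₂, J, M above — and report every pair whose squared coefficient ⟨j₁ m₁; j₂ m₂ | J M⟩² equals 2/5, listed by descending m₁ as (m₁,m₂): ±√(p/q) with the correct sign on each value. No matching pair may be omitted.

Admissible pairs with m₁+m₂ = M = 1/2: (-1,3/2), (0,1/2), (1,-1/2)
  (m₁,m₂)=(1,-1/2): CG² = 1/5, CG = +√(1/5)
  (m₁,m₂)=(0,1/2): CG² = 2/5, CG = −√(2/5)   ← matches the target
  (m₁,m₂)=(-1,3/2): CG² = 2/5, CG = +√(2/5)   ← matches the target
Pairs with CG² = 2/5: (0,1/2): −√(2/5); (-1,3/2): +√(2/5)

(0,1/2): −√(2/5); (-1,3/2): +√(2/5)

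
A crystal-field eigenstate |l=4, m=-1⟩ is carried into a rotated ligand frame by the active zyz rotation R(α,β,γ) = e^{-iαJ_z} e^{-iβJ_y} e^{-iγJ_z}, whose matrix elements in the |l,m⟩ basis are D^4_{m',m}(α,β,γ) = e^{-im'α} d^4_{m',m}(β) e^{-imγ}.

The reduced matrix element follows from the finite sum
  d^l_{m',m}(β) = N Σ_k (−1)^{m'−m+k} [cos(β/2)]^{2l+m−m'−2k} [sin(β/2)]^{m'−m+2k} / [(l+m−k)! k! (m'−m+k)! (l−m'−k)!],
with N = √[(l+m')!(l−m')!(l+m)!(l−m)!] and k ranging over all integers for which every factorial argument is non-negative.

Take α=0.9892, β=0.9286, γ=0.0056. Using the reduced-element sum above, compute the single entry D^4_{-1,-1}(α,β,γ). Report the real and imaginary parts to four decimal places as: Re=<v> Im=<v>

D^4_{-1,-1}(0.9892,0.9286,0.0056) = e^{-i·-1·0.9892}·d^4_{-1,-1}(0.9286)·e^{-i·-1·0.0056}. Compute d first:
c=cos(0.928600/2)=0.894135, s=sin(0.928600/2)=0.447797; N=√[6·120·6·120]=720.000000
Admissible k: 0..3 (factorial args all ≥0)
  k=0: (−1)^0·720.0000/(720)·0.8941^8·0.4478^0 = +0.408532
  k=1: (−1)^1·720.0000/(48)·0.8941^6·0.4478^2 = -1.536997
  k=2: (−1)^2·720.0000/(24)·0.8941^4·0.4478^4 = +0.771008
  k=3: (−1)^3·720.0000/(72)·0.8941^2·0.4478^6 = -0.064460
d^4_{-1,-1}(0.9286) = +0.408532 -1.536997 +0.771008 -0.064460 = -0.421918
Phases: e^{-i·(-1)·0.9892}=+0.549359+0.835587i, e^{-i·(-1)·0.0056}=+0.999984+0.005600i ⇒ D=-0.229806-0.353841i

Re=-0.2298 Im=-0.3538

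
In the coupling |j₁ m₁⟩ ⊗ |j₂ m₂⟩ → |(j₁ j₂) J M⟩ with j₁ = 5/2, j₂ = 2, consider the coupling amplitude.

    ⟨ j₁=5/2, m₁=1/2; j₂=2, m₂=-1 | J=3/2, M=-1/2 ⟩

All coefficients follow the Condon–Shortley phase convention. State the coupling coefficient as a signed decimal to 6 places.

−√(5/21) ≈ -0.487950

j₁+j₂−J=3  J+j₁−j₂=2  J−j₁+j₂=1  j₁+j₂+J+1=7
(j₁±m₁, j₂±m₂, J±M) = (3,2,1,3,1,2)
P² = 48/35
sum k=0..1:
  [0] +1/12 = 1/12
  [1] −1/2 = -1/2
S = -5/12
C² = P²·S² = 5/21 ; C = -0.487950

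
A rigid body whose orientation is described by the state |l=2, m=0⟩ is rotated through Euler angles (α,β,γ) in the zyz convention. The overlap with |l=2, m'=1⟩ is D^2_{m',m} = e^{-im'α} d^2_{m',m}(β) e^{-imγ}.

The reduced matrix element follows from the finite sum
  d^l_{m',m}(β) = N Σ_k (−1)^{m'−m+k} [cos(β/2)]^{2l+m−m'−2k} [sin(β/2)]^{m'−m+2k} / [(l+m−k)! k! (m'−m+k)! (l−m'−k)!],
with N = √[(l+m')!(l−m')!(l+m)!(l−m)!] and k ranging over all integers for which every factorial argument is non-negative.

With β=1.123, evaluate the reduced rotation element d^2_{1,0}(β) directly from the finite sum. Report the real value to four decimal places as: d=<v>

d=-0.4780

d^2_{1,0}(β=1.1230) via the finite sum:
With c≡cos(β/2)=0.846457 and s≡sin(β/2)=0.532456, N=[6·1·2·2]^{1/2}=4.898979
k: max(0,(0)−(1))=0 … min(2+(0),2−(1))=1
  k=0: (−1)^1·4.8990/(2)·0.8465^3·0.5325^1 = -0.790997
  k=1: (−1)^2·4.8990/(2)·0.8465^1·0.5325^3 = +0.312992
d^2_{1,0}(1.1230) = -0.790997 +0.312992 = -0.478005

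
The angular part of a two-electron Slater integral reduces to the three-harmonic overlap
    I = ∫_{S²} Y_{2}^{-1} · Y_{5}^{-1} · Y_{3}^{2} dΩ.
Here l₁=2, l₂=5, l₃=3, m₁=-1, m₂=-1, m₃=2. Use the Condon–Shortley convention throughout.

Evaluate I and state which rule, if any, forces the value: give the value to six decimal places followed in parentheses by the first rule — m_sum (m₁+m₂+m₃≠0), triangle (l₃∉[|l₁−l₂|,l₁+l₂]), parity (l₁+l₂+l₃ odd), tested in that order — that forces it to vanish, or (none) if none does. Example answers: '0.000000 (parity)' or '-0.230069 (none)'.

-0.117387 (none)

m-sum 0 ✓  L=10 even ✓  3≤3≤7 ✓
Π(2lᵢ+1) = 5×11×7 = 385
triangle coeff Δ(2,5,3) = 1/2310
Σ_t [2,2]: t=2:+1/144 = 1/144
(3j)²=10/231 [(2 5 3; 0 0 0)], sign=-1
Σ_t [3,3]: t=3:−1/720 = -1/720
(3j)²=4/385 [(2 5 3; -1 -1 2)], sign=+1
⇒ 4πI² = 40/231
I = (-1)√(40/231/(4π)) = -0.11738675
No selection rule forces the value: the integral is nonzero (none).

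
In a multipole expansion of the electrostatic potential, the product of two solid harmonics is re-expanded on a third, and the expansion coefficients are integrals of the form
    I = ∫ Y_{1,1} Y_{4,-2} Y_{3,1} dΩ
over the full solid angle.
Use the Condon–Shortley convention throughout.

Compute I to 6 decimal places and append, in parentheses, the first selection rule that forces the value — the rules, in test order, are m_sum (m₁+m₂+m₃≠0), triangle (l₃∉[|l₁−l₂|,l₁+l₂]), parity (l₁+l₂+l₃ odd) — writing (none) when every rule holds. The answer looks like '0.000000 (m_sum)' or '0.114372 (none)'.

Checks pass: Σm=0; 8 even; l₃=3∈[3,5].
(2·1+1)(2·4+1)(2·3+1) = 189
Δ: 2! 0! 6! / 9! → 1/252
sum: t=1:−1/36 = -1/36
3j²(1 4 3; 0 0 0) = Δ·Π!·Σ² = 4/63  (sign +1)
sum: t=0:+1/96 = 1/96
3j²(1 4 3; 1 -2 1) = Δ·Π!·Σ² = 5/84  (sign +1)
combine: 4πI² = 189·4/63·5/84 = 5/7
take √, sign +1: I = 0.23841361
No selection rule forces the value: the integral is nonzero (none).

0.238414 (none)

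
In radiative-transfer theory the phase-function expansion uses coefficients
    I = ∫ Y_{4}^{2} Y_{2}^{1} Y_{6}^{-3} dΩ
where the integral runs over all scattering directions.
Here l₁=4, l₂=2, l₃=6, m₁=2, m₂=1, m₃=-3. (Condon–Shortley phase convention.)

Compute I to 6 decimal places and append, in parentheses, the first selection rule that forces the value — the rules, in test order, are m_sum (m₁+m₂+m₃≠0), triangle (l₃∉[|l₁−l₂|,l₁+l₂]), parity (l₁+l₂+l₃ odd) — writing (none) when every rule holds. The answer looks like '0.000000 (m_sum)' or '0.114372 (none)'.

-0.252474 (none)

m-sum 0 ✓  L=12 even ✓  2≤6≤6 ✓
Π(2lᵢ+1) = 9×5×13 = 585
triangle coeff Δ(4,2,6) = 1/6435
Σ_t [0,0]: t=0:+1/2304 = 1/2304
(3j)²=5/143 [(4 2 6; 0 0 0)], sign=+1
Σ_t [0,0]: t=0:+1/8640 = 1/8640
(3j)²=28/715 [(4 2 6; 2 1 -3)], sign=-1
⇒ 4πI² = 1260/1573
I = (-1)√(1260/1573/(4π)) = -0.25247360
No selection rule forces the value: the integral is nonzero (none).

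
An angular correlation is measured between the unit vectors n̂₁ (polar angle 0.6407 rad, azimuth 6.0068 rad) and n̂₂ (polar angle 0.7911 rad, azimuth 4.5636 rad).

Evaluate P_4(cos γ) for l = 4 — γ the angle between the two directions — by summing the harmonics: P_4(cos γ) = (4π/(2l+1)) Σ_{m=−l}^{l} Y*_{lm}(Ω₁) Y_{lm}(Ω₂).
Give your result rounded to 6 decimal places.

-0.418911

Expand P_4 via completeness: Σ_{m} conj(Y_{4,m}) at Ω₁ times Y_{4,m} at Ω₂ —
  term(m=-4) = (0.005579, -0.003124)   from Y*(Ω₁)=(0.025348, -0.050494), Y(Ω₂)=(0.093712, 0.063448)
  term(m=-3) = (-0.025333, -0.062916)   from Y*(Ω₁)=(0.144773, -0.158032), Y(Ω₂)=(0.136615, -0.285459)
  term(m=-2) = (-0.168411, 0.043935)   from Y*(Ω₁)=(0.355928, -0.219581), Y(Ω₂)=(-0.397880, -0.122024)
  term(m=-1) = (0.004705, 0.036677)   from Y*(Ω₁)=(0.326895, -0.092722), Y(Ω₂)=(-0.016132, 0.107621)
  term(m=+0) = (0.066896, 0.000000)   from Y*(Ω₁)=(-0.192951, -0.000000), Y(Ω₂)=(-0.346698, 0.000000)
  term(m=+1) = (0.004705, -0.036677)   from Y*(Ω₁)=(-0.326895, -0.092722), Y(Ω₂)=(0.016132, 0.107621)
  term(m=+2) = (-0.168411, -0.043935)   from Y*(Ω₁)=(0.355928, 0.219581), Y(Ω₂)=(-0.397880, 0.122024)
  term(m=+3) = (-0.025333, 0.062916)   from Y*(Ω₁)=(-0.144773, -0.158032), Y(Ω₂)=(-0.136615, -0.285459)
  term(m=+4) = (0.005579, 0.003124)   from Y*(Ω₁)=(0.025348, 0.050494), Y(Ω₂)=(0.093712, -0.063448)
Total Σ_m = (-0.300023, -0.000000). Multiply by 1.396263: (-0.418911, -0.000000). P_4(cos γ) = -0.418911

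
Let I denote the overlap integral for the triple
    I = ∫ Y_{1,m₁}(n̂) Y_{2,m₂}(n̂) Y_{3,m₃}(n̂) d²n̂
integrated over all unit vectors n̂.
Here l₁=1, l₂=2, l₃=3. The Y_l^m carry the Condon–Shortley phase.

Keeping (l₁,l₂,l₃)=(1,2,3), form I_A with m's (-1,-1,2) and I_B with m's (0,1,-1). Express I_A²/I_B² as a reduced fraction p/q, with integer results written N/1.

5/4

l's match ⇒ only the (l;m) 3-j factors differ between A and B.
A: triangle coeff Δ(1,2,3) = 1/105; Σ_t [0,0]: t=0:+1/12 = 1/12; (3j)²=2/21 [(1 2 3; -1 -1 2)], sign=-1
B: triangle coeff Δ(1,2,3) = 1/105; Σ_t [0,0]: t=0:+1/6 = 1/6; (3j)²=8/105 [(1 2 3; 0 1 -1)], sign=+1
I_A²/I_B² = (2/21)/(8/105) = 5/4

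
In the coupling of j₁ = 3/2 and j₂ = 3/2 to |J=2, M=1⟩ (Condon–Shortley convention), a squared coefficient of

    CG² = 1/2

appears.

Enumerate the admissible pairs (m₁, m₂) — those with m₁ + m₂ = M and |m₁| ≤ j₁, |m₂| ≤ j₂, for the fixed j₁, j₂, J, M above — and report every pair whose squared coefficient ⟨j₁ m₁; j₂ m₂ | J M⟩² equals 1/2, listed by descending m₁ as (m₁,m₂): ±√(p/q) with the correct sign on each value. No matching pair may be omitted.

(3/2,-1/2): +√(1/2); (-1/2,3/2): −√(1/2)

Admissible pairs with m₁+m₂ = M = 1: (-1/2,3/2), (1/2,1/2), (3/2,-1/2)
  (m₁,m₂)=(3/2,-1/2): CG² = 1/2, CG = +√(1/2)   ← matches the target
  (m₁,m₂)=(1/2,1/2): CG² = 0/1, CG = 0
  (m₁,m₂)=(-1/2,3/2): CG² = 1/2, CG = −√(1/2)   ← matches the target
Pairs with CG² = 1/2: (3/2,-1/2): +√(1/2); (-1/2,3/2): −√(1/2)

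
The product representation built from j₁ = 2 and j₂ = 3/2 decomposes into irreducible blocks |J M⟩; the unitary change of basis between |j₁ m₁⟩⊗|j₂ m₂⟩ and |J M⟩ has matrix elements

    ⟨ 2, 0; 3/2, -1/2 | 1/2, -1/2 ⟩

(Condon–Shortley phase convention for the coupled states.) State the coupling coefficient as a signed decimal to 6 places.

−√(1/5) ≈ -0.447214

j₁+j₂−J=3  J+j₁−j₂=1  J−j₁+j₂=0  j₁+j₂+J+1=5
(j₁±m₁, j₂±m₂, J±M) = (2,2,1,2,0,1)
P² = 4/5
sum k=1..1:
  [1] −1/2 = -1/2
S = -1/2
C² = P²·S² = 1/5 ; C = -0.447214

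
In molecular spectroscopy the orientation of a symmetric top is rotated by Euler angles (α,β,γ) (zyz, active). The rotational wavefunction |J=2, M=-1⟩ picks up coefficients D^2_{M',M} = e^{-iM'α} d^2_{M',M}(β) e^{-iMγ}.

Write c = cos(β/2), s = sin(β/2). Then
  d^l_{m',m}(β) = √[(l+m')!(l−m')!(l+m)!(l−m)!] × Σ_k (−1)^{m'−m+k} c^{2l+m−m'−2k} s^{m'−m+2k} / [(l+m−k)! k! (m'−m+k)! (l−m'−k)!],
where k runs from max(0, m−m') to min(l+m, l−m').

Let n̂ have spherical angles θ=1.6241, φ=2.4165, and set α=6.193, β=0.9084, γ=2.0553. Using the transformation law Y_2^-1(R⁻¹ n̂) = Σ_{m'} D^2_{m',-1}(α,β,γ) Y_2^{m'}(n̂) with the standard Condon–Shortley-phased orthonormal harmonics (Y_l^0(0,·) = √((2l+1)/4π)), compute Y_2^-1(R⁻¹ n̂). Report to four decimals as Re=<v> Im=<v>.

Re=-0.3785 Im=0.0641

Need the full column D^2_{m',-1} for m'=−2..2 at α=6.1930, β=0.9084, γ=2.0553.
cos(β/2)=0.898612, sin(β/2)=0.438744
d^2_{-2,-1}: single k=1 term ⇒ +0.636734;  D = -0.190680+0.607512i
d^2_{-1,-1}: k∈[0..1] ⇒ +0.652063 -0.466324 = +0.185739;  D = -0.071357+0.171485i
d^2_{0,-1}: k∈[0..1] ⇒ -0.779836 +0.185900 = -0.593936;  D = +0.276637-0.525578i
d^2_{1,-1}: k∈[0..1] ⇒ +0.466324 -0.037055 = +0.429269;  D = -0.233339+0.360312i
d^2_{2,-1}: single k=0 term ⇒ -0.151787;  D = +0.093647-0.119456i
Y_2^{m'}(θ=1.6241,φ=2.4165) and Σ D·Y over m':
  (-0.1907+0.6075i)·(+0.0463+0.3824i)  (-0.0714+0.1715i)·(+0.0308+0.0273i)  (+0.2766-0.5256i)·(-0.3127+0.0000i)  (-0.2333+0.3603i)·(-0.0308+0.0273i)  (+0.0936-0.1195i)·(+0.0463-0.3824i)
Y_2^-1(R⁻¹ n̂) = -0.378494+0.064135i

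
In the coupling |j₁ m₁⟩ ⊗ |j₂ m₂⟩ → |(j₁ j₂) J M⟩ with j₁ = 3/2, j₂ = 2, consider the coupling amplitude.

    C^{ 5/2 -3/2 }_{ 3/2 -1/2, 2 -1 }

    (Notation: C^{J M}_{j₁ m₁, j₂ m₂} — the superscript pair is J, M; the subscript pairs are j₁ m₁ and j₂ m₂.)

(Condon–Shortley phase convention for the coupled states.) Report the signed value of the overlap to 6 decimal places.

j₁+j₂−J=1  J+j₁−j₂=2  J−j₁+j₂=3  j₁+j₂+J+1=7
(j₁±m₁, j₂±m₂, J±M) = (1,2,1,3,1,4)
P² = 144/35
sum k=0..1:
  [0] +1/4 = 1/4
  [1] −1/6 = -1/6
S = 1/12
C² = P²·S² = 1/35 ; C = +0.169031

+√(1/35) = +0.169031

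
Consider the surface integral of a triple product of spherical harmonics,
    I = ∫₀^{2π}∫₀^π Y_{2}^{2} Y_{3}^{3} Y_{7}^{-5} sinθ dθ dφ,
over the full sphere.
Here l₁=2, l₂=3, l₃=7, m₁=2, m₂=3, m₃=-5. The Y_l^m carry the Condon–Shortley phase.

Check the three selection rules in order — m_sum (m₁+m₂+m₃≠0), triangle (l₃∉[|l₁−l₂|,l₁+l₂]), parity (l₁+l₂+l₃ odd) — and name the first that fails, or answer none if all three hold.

Σmᵢ = 0  ✓
l₃∈[|l₁−l₂|,l₁+l₂]=[1,5] required, l₃=7 fails  ✗
Σlᵢ = 12 ⇒ even

triangle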